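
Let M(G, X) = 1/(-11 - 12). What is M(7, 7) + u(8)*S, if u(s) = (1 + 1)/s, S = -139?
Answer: -3201/92 ≈ -34.793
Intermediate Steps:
M(G, X) = -1/23 (M(G, X) = 1/(-23) = -1/23)
u(s) = 2/s
M(7, 7) + u(8)*S = -1/23 + (2/8)*(-139) = -1/23 + (2*(⅛))*(-139) = -1/23 + (¼)*(-139) = -1/23 - 139/4 = -3201/92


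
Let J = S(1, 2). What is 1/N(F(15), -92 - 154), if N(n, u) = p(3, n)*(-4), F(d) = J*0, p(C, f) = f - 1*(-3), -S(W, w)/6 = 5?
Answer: -1/12 ≈ -0.083333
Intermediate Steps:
S(W, w) = -30 (S(W, w) = -6*5 = -30)
J = -30
p(C, f) = 3 + f (p(C, f) = f + 3 = 3 + f)
F(d) = 0 (F(d) = -30*0 = 0)
N(n, u) = -12 - 4*n (N(n, u) = (3 + n)*(-4) = -12 - 4*n)
1/N(F(15), -92 - 154) = 1/(-12 - 4*0) = 1/(-12 + 0) = 1/(-12) = -1/12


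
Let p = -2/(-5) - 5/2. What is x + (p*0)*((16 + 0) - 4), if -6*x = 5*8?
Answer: -20/3 ≈ -6.6667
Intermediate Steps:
x = -20/3 (x = -5*8/6 = -1/6*40 = -20/3 ≈ -6.6667)
p = -21/10 (p = -2*(-1/5) - 5*1/2 = 2/5 - 5/2 = -21/10 ≈ -2.1000)
x + (p*0)*((16 + 0) - 4) = -20/3 + (-21/10*0)*((16 + 0) - 4) = -20/3 + 0*(16 - 4) = -20/3 + 0*12 = -20/3 + 0 = -20/3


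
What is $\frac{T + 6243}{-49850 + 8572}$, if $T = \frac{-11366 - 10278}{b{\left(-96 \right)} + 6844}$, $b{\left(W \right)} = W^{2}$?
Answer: $- \frac{12530117}{82865585} \approx -0.15121$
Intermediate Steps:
$T = - \frac{5411}{4015}$ ($T = \frac{-11366 - 10278}{\left(-96\right)^{2} + 6844} = - \frac{21644}{9216 + 6844} = - \frac{21644}{16060} = \left(-21644\right) \frac{1}{16060} = - \frac{5411}{4015} \approx -1.3477$)
$\frac{T + 6243}{-49850 + 8572} = \frac{- \frac{5411}{4015} + 6243}{-49850 + 8572} = \frac{25060234}{4015 \left(-41278\right)} = \frac{25060234}{4015} \left(- \frac{1}{41278}\right) = - \frac{12530117}{82865585}$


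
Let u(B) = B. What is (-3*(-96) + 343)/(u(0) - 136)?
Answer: -631/136 ≈ -4.6397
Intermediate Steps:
(-3*(-96) + 343)/(u(0) - 136) = (-3*(-96) + 343)/(0 - 136) = (288 + 343)/(-136) = 631*(-1/136) = -631/136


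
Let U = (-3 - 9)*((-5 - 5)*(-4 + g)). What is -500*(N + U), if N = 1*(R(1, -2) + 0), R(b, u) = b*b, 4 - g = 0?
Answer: -500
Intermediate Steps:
g = 4 (g = 4 - 1*0 = 4 + 0 = 4)
R(b, u) = b²
N = 1 (N = 1*(1² + 0) = 1*(1 + 0) = 1*1 = 1)
U = 0 (U = (-3 - 9)*((-5 - 5)*(-4 + 4)) = -(-120)*0 = -12*0 = 0)
-500*(N + U) = -500*(1 + 0) = -500*1 = -500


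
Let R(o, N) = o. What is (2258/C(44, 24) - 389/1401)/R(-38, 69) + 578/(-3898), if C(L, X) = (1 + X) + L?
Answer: -797209499/795499942 ≈ -1.0021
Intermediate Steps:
C(L, X) = 1 + L + X
(2258/C(44, 24) - 389/1401)/R(-38, 69) + 578/(-3898) = (2258/(1 + 44 + 24) - 389/1401)/(-38) + 578/(-3898) = (2258/69 - 389*1/1401)*(-1/38) + 578*(-1/3898) = (2258*(1/69) - 389/1401)*(-1/38) - 289/1949 = (2258/69 - 389/1401)*(-1/38) - 289/1949 = (348513/10741)*(-1/38) - 289/1949 = -348513/408158 - 289/1949 = -797209499/795499942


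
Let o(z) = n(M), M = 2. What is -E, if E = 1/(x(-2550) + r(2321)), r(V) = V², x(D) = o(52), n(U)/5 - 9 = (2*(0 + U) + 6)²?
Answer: -1/5387586 ≈ -1.8561e-7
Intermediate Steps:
n(U) = 45 + 5*(6 + 2*U)² (n(U) = 45 + 5*(2*(0 + U) + 6)² = 45 + 5*(2*U + 6)² = 45 + 5*(6 + 2*U)²)
o(z) = 545 (o(z) = 45 + 20*(3 + 2)² = 45 + 20*5² = 45 + 20*25 = 45 + 500 = 545)
x(D) = 545
E = 1/5387586 (E = 1/(545 + 2321²) = 1/(545 + 5387041) = 1/5387586 ≈ 1.8561e-7)
-E = -1*1/5387586 = -1/5387586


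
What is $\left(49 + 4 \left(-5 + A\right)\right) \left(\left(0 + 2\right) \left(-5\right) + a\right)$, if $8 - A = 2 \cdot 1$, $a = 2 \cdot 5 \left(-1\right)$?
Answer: $-1060$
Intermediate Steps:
$a = -10$ ($a = 10 \left(-1\right) = -10$)
$A = 6$ ($A = 8 - 2 \cdot 1 = 8 - 2 = 6$)
$\left(49 + 4 \left(-5 + A\right)\right) \left(\left(0 + 2\right) \left(-5\right) + a\right) = \left(49 + 4 \left(-5 + 6\right)\right) \left(\left(0 + 2\right) \left(-5\right) - 10\right) = \left(49 + 4 \cdot 1\right) \left(2 \left(-5\right) - 10\right) = \left(49 + 4\right) \left(-10 - 10\right) = 53 \left(-20\right) = -1060$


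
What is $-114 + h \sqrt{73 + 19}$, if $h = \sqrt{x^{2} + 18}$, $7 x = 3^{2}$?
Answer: $-114 + \frac{6 \sqrt{2461}}{7} \approx -71.479$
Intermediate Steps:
$x = \frac{9}{7}$ ($x = \frac{3^{2}}{7} = \frac{1}{7} \cdot 9 = \frac{9}{7} \approx 1.2857$)
$h = \frac{3 \sqrt{107}}{7}$ ($h = \sqrt{\left(\frac{9}{7}\right)^{2} + 18} = \sqrt{\frac{81}{49} + 18} = \sqrt{\frac{963}{49}} = \frac{3 \sqrt{107}}{7} \approx 4.4332$)
$-114 + h \sqrt{73 + 19} = -114 + \frac{3 \sqrt{107}}{7} \sqrt{73 + 19} = -114 + \frac{3 \sqrt{107}}{7} \sqrt{92} = -114 + \frac{3 \sqrt{107}}{7} \cdot 2 \sqrt{23} = -114 + \frac{6 \sqrt{2461}}{7}$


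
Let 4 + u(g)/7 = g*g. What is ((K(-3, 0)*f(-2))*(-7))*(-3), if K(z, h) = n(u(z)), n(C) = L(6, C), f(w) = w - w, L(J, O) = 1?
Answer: 0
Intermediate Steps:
f(w) = 0
u(g) = -28 + 7*g**2 (u(g) = -28 + 7*(g*g) = -28 + 7*g**2)
n(C) = 1
K(z, h) = 1
((K(-3, 0)*f(-2))*(-7))*(-3) = ((1*0)*(-7))*(-3) = (0*(-7))*(-3) = 0*(-3) = 0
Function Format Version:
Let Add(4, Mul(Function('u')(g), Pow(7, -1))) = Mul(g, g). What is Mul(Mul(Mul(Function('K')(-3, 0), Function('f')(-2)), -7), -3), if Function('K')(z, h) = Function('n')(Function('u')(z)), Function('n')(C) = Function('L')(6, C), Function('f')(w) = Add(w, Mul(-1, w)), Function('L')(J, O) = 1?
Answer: 0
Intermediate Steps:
Function('f')(w) = 0
Function('u')(g) = Add(-28, Mul(7, Pow(g, 2))) (Function('u')(g) = Add(-28, Mul(7, Mul(g, g))) = Add(-28, Mul(7, Pow(g, 2))))
Function('n')(C) = 1
Function('K')(z, h) = 1
Mul(Mul(Mul(Function('K')(-3, 0), Function('f')(-2)), -7), -3) = Mul(Mul(Mul(1, 0), -7), -3) = Mul(Mul(0, -7), -3) = Mul(0, -3) = 0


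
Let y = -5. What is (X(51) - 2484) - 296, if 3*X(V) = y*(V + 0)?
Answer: -2865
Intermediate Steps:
X(V) = -5*V/3 (X(V) = (-5*(V + 0))/3 = (-5*V)/3 = -5*V/3)
(X(51) - 2484) - 296 = (-5/3*51 - 2484) - 296 = (-85 - 2484) - 296 = -2569 - 296 = -2865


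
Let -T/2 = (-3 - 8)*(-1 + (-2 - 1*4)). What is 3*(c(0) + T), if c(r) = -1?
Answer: -465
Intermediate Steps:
T = -154 (T = -2*(-3 - 8)*(-1 + (-2 - 1*4)) = -(-22)*(-1 + (-2 - 4)) = -(-22)*(-1 - 6) = -(-22)*(-7) = -2*77 = -154)
3*(c(0) + T) = 3*(-1 - 154) = 3*(-155) = -465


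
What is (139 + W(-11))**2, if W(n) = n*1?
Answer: 16384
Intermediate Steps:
W(n) = n
(139 + W(-11))**2 = (139 - 11)**2 = 128**2 = 16384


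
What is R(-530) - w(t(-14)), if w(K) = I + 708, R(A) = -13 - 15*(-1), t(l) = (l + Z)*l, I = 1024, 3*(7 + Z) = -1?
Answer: -1730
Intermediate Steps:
Z = -22/3 (Z = -7 + (1/3)*(-1) = -7 - 1/3 = -22/3 ≈ -7.3333)
t(l) = l*(-22/3 + l) (t(l) = (l - 22/3)*l = (-22/3 + l)*l = l*(-22/3 + l))
R(A) = 2 (R(A) = -13 + 15 = 2)
w(K) = 1732 (w(K) = 1024 + 708 = 1732)
R(-530) - w(t(-14)) = 2 - 1*1732 = 2 - 1732 = -1730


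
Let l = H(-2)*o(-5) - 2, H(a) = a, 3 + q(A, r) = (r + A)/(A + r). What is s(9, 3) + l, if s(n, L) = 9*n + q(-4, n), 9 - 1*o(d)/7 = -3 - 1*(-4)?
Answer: -35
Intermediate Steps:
q(A, r) = -2 (q(A, r) = -3 + (r + A)/(A + r) = -3 + (A + r)/(A + r) = -3 + 1 = -2)
o(d) = 56 (o(d) = 63 - 7*(-3 - 1*(-4)) = 63 - 7*(-3 + 4) = 63 - 7*1 = 63 - 7 = 56)
l = -114 (l = -2*56 - 2 = -112 - 2 = -114)
s(n, L) = -2 + 9*n (s(n, L) = 9*n - 2 = -2 + 9*n)
s(9, 3) + l = (-2 + 9*9) - 114 = (-2 + 81) - 114 = 79 - 114 = -35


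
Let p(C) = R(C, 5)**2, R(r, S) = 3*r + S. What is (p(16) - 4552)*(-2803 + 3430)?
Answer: -1092861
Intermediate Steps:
R(r, S) = S + 3*r
p(C) = (5 + 3*C)**2
(p(16) - 4552)*(-2803 + 3430) = ((5 + 3*16)**2 - 4552)*(-2803 + 3430) = ((5 + 48)**2 - 4552)*627 = (53**2 - 4552)*627 = (2809 - 4552)*627 = -1743*627 = -1092861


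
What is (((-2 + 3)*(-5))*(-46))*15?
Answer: 3450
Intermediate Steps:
(((-2 + 3)*(-5))*(-46))*15 = ((1*(-5))*(-46))*15 = -5*(-46)*15 = 230*15 = 3450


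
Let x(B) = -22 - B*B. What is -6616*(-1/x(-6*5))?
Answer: -3308/461 ≈ -7.1757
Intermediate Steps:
x(B) = -22 - B**2
-6616*(-1/x(-6*5)) = -6616*(-1/(-22 - (-6*5)**2)) = -6616*(-1/(-22 - 1*(-30)**2)) = -6616*(-1/(-22 - 1*900)) = -6616*(-1/(-22 - 900)) = -6616/((-1*(-922))) = -6616/922 = -6616*1/922 = -3308/461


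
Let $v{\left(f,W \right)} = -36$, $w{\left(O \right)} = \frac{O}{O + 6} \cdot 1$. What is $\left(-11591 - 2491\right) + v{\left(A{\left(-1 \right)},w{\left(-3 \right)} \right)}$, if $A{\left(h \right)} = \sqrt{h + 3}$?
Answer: $-14118$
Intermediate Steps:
$A{\left(h \right)} = \sqrt{3 + h}$
$w{\left(O \right)} = \frac{O}{6 + O}$ ($w{\left(O \right)} = \frac{O}{6 + O} 1 = \frac{O}{6 + O}$)
$\left(-11591 - 2491\right) + v{\left(A{\left(-1 \right)},w{\left(-3 \right)} \right)} = \left(-11591 - 2491\right) - 36 = -14082 - 36 = -14118$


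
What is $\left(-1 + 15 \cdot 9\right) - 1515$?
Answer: $-1381$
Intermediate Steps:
$\left(-1 + 15 \cdot 9\right) - 1515 = \left(-1 + 135\right) - 1515 = 134 - 1515 = -1381$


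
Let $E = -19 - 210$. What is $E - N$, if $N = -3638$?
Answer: $3409$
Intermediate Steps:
$E = -229$ ($E = -19 - 210 = -229$)
$E - N = -229 - -3638 = -229 + 3638 = 3409$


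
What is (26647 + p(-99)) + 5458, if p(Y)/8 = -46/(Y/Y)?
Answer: 31737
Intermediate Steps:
p(Y) = -368 (p(Y) = 8*(-46/(Y/Y)) = 8*(-46/1) = 8*(-46*1) = 8*(-46) = -368)
(26647 + p(-99)) + 5458 = (26647 - 368) + 5458 = 26279 + 5458 = 31737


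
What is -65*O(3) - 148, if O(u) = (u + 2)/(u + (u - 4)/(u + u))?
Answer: -4466/17 ≈ -262.71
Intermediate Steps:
O(u) = (2 + u)/(u + (-4 + u)/(2*u)) (O(u) = (2 + u)/(u + (-4 + u)/((2*u))) = (2 + u)/(u + (-4 + u)*(1/(2*u))) = (2 + u)/(u + (-4 + u)/(2*u)))
-65*O(3) - 148 = -130*3*(2 + 3)/(-4 + 3 + 2*3²) - 148 = -130*3*5/(-4 + 3 + 2*9) - 148 = -130*3*5/(-4 + 3 + 18) - 148 = -130*3*5/17 - 148 = -65*30/17 - 148 = -1950/17 - 148 = -4466/17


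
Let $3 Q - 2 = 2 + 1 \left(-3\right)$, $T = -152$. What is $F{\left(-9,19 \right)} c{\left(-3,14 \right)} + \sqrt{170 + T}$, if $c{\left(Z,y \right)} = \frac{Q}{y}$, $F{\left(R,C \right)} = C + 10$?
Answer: $\frac{29}{42} + 3 \sqrt{2} \approx 4.9331$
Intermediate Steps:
$Q = \frac{1}{3}$ ($Q = \frac{2}{3} + \frac{2 + 1 \left(-3\right)}{3} = \frac{2}{3} + \frac{2 - 3}{3} = \frac{2}{3} + \frac{1}{3} \left(-1\right) = \frac{2}{3} - \frac{1}{3} = \frac{1}{3} \approx 0.33333$)
$F{\left(R,C \right)} = 10 + C$
$c{\left(Z,y \right)} = \frac{1}{3 y}$
$F{\left(-9,19 \right)} c{\left(-3,14 \right)} + \sqrt{170 + T} = \left(10 + 19\right) \frac{1}{3 \cdot 14} + \sqrt{170 - 152} = 29 \cdot \frac{1}{3} \cdot \frac{1}{14} + \sqrt{18} = 29 \cdot \frac{1}{42} + 3 \sqrt{2} = \frac{29}{42} + 3 \sqrt{2}$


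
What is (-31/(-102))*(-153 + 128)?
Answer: -775/102 ≈ -7.5980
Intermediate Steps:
(-31/(-102))*(-153 + 128) = -31*(-1/102)*(-25) = (31/102)*(-25) = -775/102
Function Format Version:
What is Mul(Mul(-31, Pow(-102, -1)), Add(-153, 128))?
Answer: Rational(-775, 102) ≈ -7.5980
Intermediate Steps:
Mul(Mul(-31, Pow(-102, -1)), Add(-153, 128)) = Mul(Mul(-31, Rational(-1, 102)), -25) = Mul(Rational(31, 102), -25) = Rational(-775, 102)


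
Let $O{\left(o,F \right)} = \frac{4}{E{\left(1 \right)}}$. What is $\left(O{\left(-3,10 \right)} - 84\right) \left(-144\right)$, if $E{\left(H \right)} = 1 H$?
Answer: $11520$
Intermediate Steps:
$E{\left(H \right)} = H$
$O{\left(o,F \right)} = 4$ ($O{\left(o,F \right)} = \frac{4}{1} = 4 \cdot 1 = 4$)
$\left(O{\left(-3,10 \right)} - 84\right) \left(-144\right) = \left(4 - 84\right) \left(-144\right) = \left(-80\right) \left(-144\right) = 11520$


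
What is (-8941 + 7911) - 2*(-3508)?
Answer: 5986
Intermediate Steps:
(-8941 + 7911) - 2*(-3508) = -1030 + 7016 = 5986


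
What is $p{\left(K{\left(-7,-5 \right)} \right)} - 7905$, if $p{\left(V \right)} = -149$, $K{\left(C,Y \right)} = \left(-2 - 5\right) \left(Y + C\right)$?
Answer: $-8054$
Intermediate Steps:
$K{\left(C,Y \right)} = - 7 C - 7 Y$ ($K{\left(C,Y \right)} = - 7 \left(C + Y\right) = - 7 C - 7 Y$)
$p{\left(K{\left(-7,-5 \right)} \right)} - 7905 = -149 - 7905 = -8054$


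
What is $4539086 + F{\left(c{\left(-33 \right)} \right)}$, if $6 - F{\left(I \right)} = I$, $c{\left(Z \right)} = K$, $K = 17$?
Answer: $4539075$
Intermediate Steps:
$c{\left(Z \right)} = 17$
$F{\left(I \right)} = 6 - I$
$4539086 + F{\left(c{\left(-33 \right)} \right)} = 4539086 + \left(6 - 17\right) = 4539086 - 11 = 4539075$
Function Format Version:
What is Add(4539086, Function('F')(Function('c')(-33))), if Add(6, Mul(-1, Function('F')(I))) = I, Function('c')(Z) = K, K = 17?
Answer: 4539075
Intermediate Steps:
Function('c')(Z) = 17
Function('F')(I) = Add(6, Mul(-1, I))
Add(4539086, Function('F')(Function('c')(-33))) = Add(4539086, Add(6, Mul(-1, 17))) = Add(4539086, Add(6, -17)) = Add(4539086, -11) = 4539075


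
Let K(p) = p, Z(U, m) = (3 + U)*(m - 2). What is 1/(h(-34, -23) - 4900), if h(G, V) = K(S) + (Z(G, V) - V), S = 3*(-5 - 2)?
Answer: -1/4123 ≈ -0.00024254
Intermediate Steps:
S = -21 (S = 3*(-7) = -21)
Z(U, m) = (-2 + m)*(3 + U) (Z(U, m) = (3 + U)*(-2 + m) = (-2 + m)*(3 + U))
h(G, V) = -27 - 2*G + 2*V + G*V (h(G, V) = -21 + ((-6 - 2*G + 3*V + G*V) - V) = -21 + (-6 - 2*G + 2*V + G*V) = -27 - 2*G + 2*V + G*V)
1/(h(-34, -23) - 4900) = 1/((-27 - 2*(-34) + 2*(-23) - 34*(-23)) - 4900) = 1/((-27 + 68 - 46 + 782) - 4900) = 1/(777 - 4900) = 1/(-4123) = -1/4123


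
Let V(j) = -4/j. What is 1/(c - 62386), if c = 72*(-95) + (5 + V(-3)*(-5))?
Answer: -3/207683 ≈ -1.4445e-5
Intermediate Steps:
c = -20525/3 (c = 72*(-95) + (5 - 4/(-3)*(-5)) = -6840 + (5 - 4*(-⅓)*(-5)) = -6840 + (5 + (4/3)*(-5)) = -6840 + (5 - 20/3) = -6840 - 5/3 = -20525/3 ≈ -6841.7)
1/(c - 62386) = 1/(-20525/3 - 62386) = 1/(-207683/3) = -3/207683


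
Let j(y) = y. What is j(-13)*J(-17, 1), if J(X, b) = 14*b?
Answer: -182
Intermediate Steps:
j(-13)*J(-17, 1) = -182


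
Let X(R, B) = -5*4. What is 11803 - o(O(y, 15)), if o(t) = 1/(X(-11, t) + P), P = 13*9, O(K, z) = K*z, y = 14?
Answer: 1144890/97 ≈ 11803.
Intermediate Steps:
X(R, B) = -20
P = 117
o(t) = 1/97 (o(t) = 1/(-20 + 117) = 1/97)
11803 - o(O(y, 15)) = 11803 - 1*1/97 = 11803 - 1/97 = 1144890/97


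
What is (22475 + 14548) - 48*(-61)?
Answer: 39951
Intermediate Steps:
(22475 + 14548) - 48*(-61) = 37023 + 2928 = 39951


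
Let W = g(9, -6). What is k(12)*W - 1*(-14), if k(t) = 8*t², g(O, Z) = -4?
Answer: -4594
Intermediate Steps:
W = -4
k(12)*W - 1*(-14) = (8*12²)*(-4) - 1*(-14) = (8*144)*(-4) + 14 = 1152*(-4) + 14 = -4608 + 14 = -4594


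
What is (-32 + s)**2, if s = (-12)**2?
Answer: 12544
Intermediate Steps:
s = 144
(-32 + s)**2 = (-32 + 144)**2 = 112**2 = 12544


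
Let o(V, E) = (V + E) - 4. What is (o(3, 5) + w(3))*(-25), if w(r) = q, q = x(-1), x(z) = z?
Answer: -75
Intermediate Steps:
o(V, E) = -4 + E + V (o(V, E) = (E + V) - 4 = -4 + E + V)
q = -1
w(r) = -1
(o(3, 5) + w(3))*(-25) = ((-4 + 5 + 3) - 1)*(-25) = (4 - 1)*(-25) = 3*(-25) = -75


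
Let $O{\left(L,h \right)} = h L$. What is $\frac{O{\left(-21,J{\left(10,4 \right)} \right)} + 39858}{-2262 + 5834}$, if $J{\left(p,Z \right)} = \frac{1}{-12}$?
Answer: $\frac{159439}{14288} \approx 11.159$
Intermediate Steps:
$J{\left(p,Z \right)} = - \frac{1}{12}$
$O{\left(L,h \right)} = L h$
$\frac{O{\left(-21,J{\left(10,4 \right)} \right)} + 39858}{-2262 + 5834} = \frac{\left(-21\right) \left(- \frac{1}{12}\right) + 39858}{-2262 + 5834} = \frac{\frac{7}{4} + 39858}{3572} = \frac{159439}{4} \cdot \frac{1}{3572} = \frac{159439}{14288}$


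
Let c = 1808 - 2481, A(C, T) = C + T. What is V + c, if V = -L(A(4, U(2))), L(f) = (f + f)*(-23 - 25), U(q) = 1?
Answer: -193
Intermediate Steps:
c = -673
L(f) = -96*f (L(f) = (2*f)*(-48) = -96*f)
V = 480 (V = -(-96)*(4 + 1) = -(-96)*5 = -1*(-480) = 480)
V + c = 480 - 673 = -193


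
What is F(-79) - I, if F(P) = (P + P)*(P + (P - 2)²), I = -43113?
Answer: -981043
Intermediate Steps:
F(P) = 2*P*(P + (-2 + P)²) (F(P) = (2*P)*(P + (-2 + P)²) = 2*P*(P + (-2 + P)²))
F(-79) - I = 2*(-79)*(-79 + (-2 - 79)²) - 1*(-43113) = 2*(-79)*(-79 + (-81)²) + 43113 = 2*(-79)*(-79 + 6561) + 43113 = 2*(-79)*6482 + 43113 = -1024156 + 43113 = -981043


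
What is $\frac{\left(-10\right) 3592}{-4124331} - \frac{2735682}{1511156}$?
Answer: $- \frac{5614288677611}{3116253768318} \approx -1.8016$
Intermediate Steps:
$\frac{\left(-10\right) 3592}{-4124331} - \frac{2735682}{1511156} = \left(-35920\right) \left(- \frac{1}{4124331}\right) - \frac{1367841}{755578} = \frac{35920}{4124331} - \frac{1367841}{755578} = - \frac{5614288677611}{3116253768318}$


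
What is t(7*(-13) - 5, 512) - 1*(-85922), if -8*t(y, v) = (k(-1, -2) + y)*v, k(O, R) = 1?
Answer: 92002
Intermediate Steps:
t(y, v) = -v*(1 + y)/8 (t(y, v) = -(1 + y)*v/8 = -v*(1 + y)/8)
t(7*(-13) - 5, 512) - 1*(-85922) = -⅛*512*(1 + (7*(-13) - 5)) - 1*(-85922) = -⅛*512*(1 + (-91 - 5)) + 85922 = -⅛*512*(1 - 96) + 85922 = -⅛*512*(-95) + 85922 = 6080 + 85922 = 92002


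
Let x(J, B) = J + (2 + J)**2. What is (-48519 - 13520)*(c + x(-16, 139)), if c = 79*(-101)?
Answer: 483842161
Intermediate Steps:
c = -7979
(-48519 - 13520)*(c + x(-16, 139)) = (-48519 - 13520)*(-7979 + (-16 + (2 - 16)**2)) = -62039*(-7979 + (-16 + (-14)**2)) = -62039*(-7979 + (-16 + 196)) = -62039*(-7979 + 180) = -62039*(-7799) = 483842161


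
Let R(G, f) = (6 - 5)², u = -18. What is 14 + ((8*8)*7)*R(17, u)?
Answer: 462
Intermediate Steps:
R(G, f) = 1 (R(G, f) = 1² = 1)
14 + ((8*8)*7)*R(17, u) = 14 + ((8*8)*7)*1 = 14 + (64*7)*1 = 14 + 448*1 = 14 + 448 = 462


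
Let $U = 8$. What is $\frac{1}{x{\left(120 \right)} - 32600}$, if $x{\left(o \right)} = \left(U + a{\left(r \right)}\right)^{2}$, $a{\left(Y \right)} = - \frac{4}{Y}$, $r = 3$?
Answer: $- \frac{9}{293000} \approx -3.0717 \cdot 10^{-5}$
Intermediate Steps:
$x{\left(o \right)} = \frac{400}{9}$ ($x{\left(o \right)} = \left(8 - \frac{4}{3}\right)^{2} = \left(\frac{20}{3}\right)^{2} = \frac{400}{9}$)
$\frac{1}{x{\left(120 \right)} - 32600} = \frac{1}{\frac{400}{9} - 32600} = \frac{1}{- \frac{293000}{9}} = - \frac{9}{293000}$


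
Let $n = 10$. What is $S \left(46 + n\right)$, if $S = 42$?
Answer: $2352$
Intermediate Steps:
$S \left(46 + n\right) = 42 \left(46 + 10\right) = 42 \cdot 56 = 2352$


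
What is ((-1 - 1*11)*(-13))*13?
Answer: 2028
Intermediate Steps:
((-1 - 1*11)*(-13))*13 = ((-1 - 11)*(-13))*13 = -12*(-13)*13 = 156*13 = 2028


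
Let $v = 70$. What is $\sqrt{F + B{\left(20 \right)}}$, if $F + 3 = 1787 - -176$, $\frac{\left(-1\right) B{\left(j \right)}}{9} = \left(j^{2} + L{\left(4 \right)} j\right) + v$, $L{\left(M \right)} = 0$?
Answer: $i \sqrt{2270} \approx 47.645 i$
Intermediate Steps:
$B{\left(j \right)} = -630 - 9 j^{2}$ ($B{\left(j \right)} = - 9 \left(\left(j^{2} + 0 j\right) + 70\right) = - 9 \left(\left(j^{2} + 0\right) + 70\right) = - 9 \left(j^{2} + 70\right) = - 9 \left(70 + j^{2}\right) = -630 - 9 j^{2}$)
$F = 1960$ ($F = -3 + \left(1787 - -176\right) = -3 + \left(1787 + 176\right) = -3 + 1963 = 1960$)
$\sqrt{F + B{\left(20 \right)}} = \sqrt{1960 - \left(630 + 9 \cdot 20^{2}\right)} = \sqrt{1960 - 4230} = \sqrt{-2270} = i \sqrt{2270}$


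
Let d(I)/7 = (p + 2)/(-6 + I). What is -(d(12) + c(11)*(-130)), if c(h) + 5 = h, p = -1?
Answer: 4673/6 ≈ 778.83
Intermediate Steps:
c(h) = -5 + h
d(I) = 7/(-6 + I) (d(I) = 7*((-1 + 2)/(-6 + I)) = 7*(1/(-6 + I)) = 7/(-6 + I))
-(d(12) + c(11)*(-130)) = -(7/(-6 + 12) + (-5 + 11)*(-130)) = -(7/6 + 6*(-130)) = -(7*(⅙) - 780) = -(7/6 - 780) = -1*(-4673/6) = 4673/6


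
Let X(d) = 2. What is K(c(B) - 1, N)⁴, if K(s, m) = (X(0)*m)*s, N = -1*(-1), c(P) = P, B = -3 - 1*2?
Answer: 20736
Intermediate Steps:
B = -5 (B = -3 - 2 = -5)
N = 1
K(s, m) = 2*m*s (K(s, m) = (2*m)*s = 2*m*s)
K(c(B) - 1, N)⁴ = (2*1*(-5 - 1))⁴ = (2*1*(-6))⁴ = (-12)⁴ = 20736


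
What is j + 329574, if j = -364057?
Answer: -34483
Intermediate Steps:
j + 329574 = -364057 + 329574 = -34483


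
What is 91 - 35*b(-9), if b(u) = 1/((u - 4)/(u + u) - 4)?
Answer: 5999/59 ≈ 101.68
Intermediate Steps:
b(u) = 1/(-4 + (-4 + u)/(2*u)) (b(u) = 1/((-4 + u)/((2*u)) - 4) = 1/((-4 + u)*(1/(2*u)) - 4) = 1/((-4 + u)/(2*u) - 4) = 1/(-4 + (-4 + u)/(2*u)))
91 - 35*b(-9) = 91 - (-70)*(-9)/(4 + 7*(-9)) = 91 - (-70)*(-9)/(4 - 63) = 91 - (-70)*(-9)/(-59) = 91 - (-70)*(-9)*(-1)/59 = 91 - 35*(-18/59) = 91 + 630/59 = 5999/59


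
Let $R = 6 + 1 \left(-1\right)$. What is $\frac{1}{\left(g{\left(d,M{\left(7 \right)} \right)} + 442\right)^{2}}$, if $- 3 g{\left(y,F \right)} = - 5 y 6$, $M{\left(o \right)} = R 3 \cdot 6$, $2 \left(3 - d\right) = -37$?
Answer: $\frac{1}{431649} \approx 2.3167 \cdot 10^{-6}$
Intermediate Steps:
$R = 5$ ($R = 6 - 1 = 5$)
$d = \frac{43}{2}$ ($d = 3 - - \frac{37}{2} = 3 + \frac{37}{2} = \frac{43}{2} \approx 21.5$)
$M{\left(o \right)} = 90$ ($M{\left(o \right)} = 5 \cdot 3 \cdot 6 = 15 \cdot 6 = 90$)
$g{\left(y,F \right)} = 10 y$ ($g{\left(y,F \right)} = - \frac{- 5 y 6}{3} = - \frac{\left(-30\right) y}{3} = 10 y$)
$\frac{1}{\left(g{\left(d,M{\left(7 \right)} \right)} + 442\right)^{2}} = \frac{1}{\left(10 \cdot \frac{43}{2} + 442\right)^{2}} = \frac{1}{\left(215 + 442\right)^{2}} = \frac{1}{657^{2}} = \frac{1}{431649}$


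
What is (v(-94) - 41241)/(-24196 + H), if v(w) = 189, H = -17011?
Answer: 41052/41207 ≈ 0.99624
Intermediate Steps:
(v(-94) - 41241)/(-24196 + H) = (189 - 41241)/(-24196 - 17011) = -41052/(-41207) = -41052*(-1/41207) = 41052/41207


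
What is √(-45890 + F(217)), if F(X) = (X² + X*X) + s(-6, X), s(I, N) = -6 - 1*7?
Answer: 5*√1931 ≈ 219.72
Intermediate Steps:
s(I, N) = -13 (s(I, N) = -6 - 7 = -13)
F(X) = -13 + 2*X² (F(X) = (X² + X*X) - 13 = (X² + X²) - 13 = 2*X² - 13 = -13 + 2*X²)
√(-45890 + F(217)) = √(-45890 + (-13 + 2*217²)) = √(-45890 + (-13 + 2*47089)) = √(-45890 + (-13 + 94178)) = √(-45890 + 94165) = √48275 = 5*√1931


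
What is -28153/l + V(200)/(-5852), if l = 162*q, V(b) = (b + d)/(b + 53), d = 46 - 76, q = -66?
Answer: 947278987/359775108 ≈ 2.6330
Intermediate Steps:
d = -30
V(b) = (-30 + b)/(53 + b) (V(b) = (b - 30)/(b + 53) = (-30 + b)/(53 + b))
l = -10692 (l = 162*(-66) = -10692)
-28153/l + V(200)/(-5852) = -28153/(-10692) + ((-30 + 200)/(53 + 200))/(-5852) = -28153*(-1/10692) + (170/253)*(-1/5852) = 28153/10692 + ((1/253)*170)*(-1/5852) = 28153/10692 + (170/253)*(-1/5852) = 28153/10692 - 85/740278 = 947278987/359775108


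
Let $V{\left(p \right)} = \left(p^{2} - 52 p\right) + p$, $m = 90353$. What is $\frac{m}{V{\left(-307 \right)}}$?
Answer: $\frac{90353}{109906} \approx 0.82209$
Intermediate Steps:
$V{\left(p \right)} = p^{2} - 51 p$
$\frac{m}{V{\left(-307 \right)}} = \frac{90353}{\left(-307\right) \left(-51 - 307\right)} = \frac{90353}{\left(-307\right) \left(-358\right)} = \frac{90353}{109906}$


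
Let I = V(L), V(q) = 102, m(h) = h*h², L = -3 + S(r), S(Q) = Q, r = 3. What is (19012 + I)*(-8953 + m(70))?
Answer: 6384974358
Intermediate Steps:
L = 0 (L = -3 + 3 = 0)
m(h) = h³
I = 102
(19012 + I)*(-8953 + m(70)) = (19012 + 102)*(-8953 + 70³) = 19114*(-8953 + 343000) = 19114*334047 = 6384974358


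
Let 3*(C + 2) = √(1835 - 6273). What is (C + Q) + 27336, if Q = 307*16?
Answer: 32246 + I*√4438/3 ≈ 32246.0 + 22.206*I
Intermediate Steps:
C = -2 + I*√4438/3 (C = -2 + √(1835 - 6273)/3 = -2 + √(-4438)/3 = -2 + (I*√4438)/3 = -2 + I*√4438/3 ≈ -2.0 + 22.206*I)
Q = 4912
(C + Q) + 27336 = ((-2 + I*√4438/3) + 4912) + 27336 = (4910 + I*√4438/3) + 27336 = 32246 + I*√4438/3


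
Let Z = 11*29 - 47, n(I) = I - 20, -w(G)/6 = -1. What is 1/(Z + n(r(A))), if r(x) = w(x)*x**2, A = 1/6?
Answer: 6/1513 ≈ 0.0039656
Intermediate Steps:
A = 1/6 ≈ 0.16667
w(G) = 6 (w(G) = -6*(-1) = 6)
r(x) = 6*x**2
n(I) = -20 + I
Z = 272 (Z = 319 - 47 = 272)
1/(Z + n(r(A))) = 1/(272 + (-20 + 6*(1/6)**2)) = 1/(272 + (-20 + 6*(1/36))) = 1/(272 + (-20 + 1/6)) = 1/(272 - 119/6) = 1/(1513/6) = 6/1513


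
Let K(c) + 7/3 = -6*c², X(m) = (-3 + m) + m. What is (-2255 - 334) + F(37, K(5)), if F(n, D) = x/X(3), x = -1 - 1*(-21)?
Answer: -7747/3 ≈ -2582.3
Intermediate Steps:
x = 20 (x = -1 + 21 = 20)
X(m) = -3 + 2*m
K(c) = -7/3 - 6*c²
F(n, D) = 20/3 (F(n, D) = 20/(-3 + 2*3) = 20/(-3 + 6) = 20/3)
(-2255 - 334) + F(37, K(5)) = (-2255 - 334) + 20/3 = -2589 + 20/3 = -7747/3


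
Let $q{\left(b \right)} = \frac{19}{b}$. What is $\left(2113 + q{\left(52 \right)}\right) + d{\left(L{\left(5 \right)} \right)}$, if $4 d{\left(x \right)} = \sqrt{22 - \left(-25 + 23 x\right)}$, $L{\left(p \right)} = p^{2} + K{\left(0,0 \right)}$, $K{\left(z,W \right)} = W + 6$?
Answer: $\frac{109895}{52} + \frac{3 i \sqrt{74}}{4} \approx 2113.4 + 6.4517 i$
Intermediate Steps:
$K{\left(z,W \right)} = 6 + W$
$L{\left(p \right)} = 6 + p^{2}$ ($L{\left(p \right)} = p^{2} + \left(6 + 0\right) = p^{2} + 6 = 6 + p^{2}$)
$d{\left(x \right)} = \frac{\sqrt{47 - 23 x}}{4}$ ($d{\left(x \right)} = \frac{\sqrt{22 - \left(-25 + 23 x\right)}}{4} = \frac{\sqrt{47 - 23 x}}{4}$)
$\left(2113 + q{\left(52 \right)}\right) + d{\left(L{\left(5 \right)} \right)} = \left(2113 + \frac{19}{52}\right) + \frac{\sqrt{47 - 23 \left(6 + 5^{2}\right)}}{4} = \left(2113 + 19 \cdot \frac{1}{52}\right) + \frac{\sqrt{47 - 23 \left(6 + 25\right)}}{4} = \left(2113 + \frac{19}{52}\right) + \frac{\sqrt{47 - 713}}{4} = \frac{109895}{52} + \frac{\sqrt{47 - 713}}{4} = \frac{109895}{52} + \frac{\sqrt{-666}}{4} = \frac{109895}{52} + \frac{3 i \sqrt{74}}{4}$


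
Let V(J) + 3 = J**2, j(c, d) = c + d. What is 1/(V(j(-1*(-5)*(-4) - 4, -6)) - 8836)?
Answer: -1/7939 ≈ -0.00012596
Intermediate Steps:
V(J) = -3 + J**2
1/(V(j(-1*(-5)*(-4) - 4, -6)) - 8836) = 1/((-3 + ((-1*(-5)*(-4) - 4) - 6)**2) - 8836) = 1/((-3 + ((5*(-4) - 4) - 6)**2) - 8836) = 1/((-3 + ((-20 - 4) - 6)**2) - 8836) = 1/((-3 + (-24 - 6)**2) - 8836) = 1/((-3 + (-30)**2) - 8836) = 1/((-3 + 900) - 8836) = 1/(897 - 8836) = 1/(-7939) = -1/7939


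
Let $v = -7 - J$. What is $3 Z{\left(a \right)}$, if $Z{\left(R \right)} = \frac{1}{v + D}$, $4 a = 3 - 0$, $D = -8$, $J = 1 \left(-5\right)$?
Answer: $- \frac{3}{10} \approx -0.3$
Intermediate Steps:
$J = -5$
$v = -2$ ($v = -7 - -5 = -7 + 5 = -2$)
$a = \frac{3}{4}$ ($a = \frac{3 - 0}{4} = \frac{3 + 0}{4} = \frac{1}{4} \cdot 3 = \frac{3}{4} \approx 0.75$)
$Z{\left(R \right)} = - \frac{1}{10}$ ($Z{\left(R \right)} = \frac{1}{-2 - 8} = \frac{1}{-10} = - \frac{1}{10}$)
$3 Z{\left(a \right)} = 3 \left(- \frac{1}{10}\right) = - \frac{3}{10}$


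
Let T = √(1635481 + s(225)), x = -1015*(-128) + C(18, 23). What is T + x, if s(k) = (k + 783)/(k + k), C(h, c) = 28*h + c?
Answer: 130447 + 3*√4543009/5 ≈ 1.3173e+5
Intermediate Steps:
C(h, c) = c + 28*h
s(k) = (783 + k)/(2*k) (s(k) = (783 + k)/((2*k)) = (783 + k)*(1/(2*k)) = (783 + k)/(2*k))
x = 130447 (x = -1015*(-128) + (23 + 28*18) = 129920 + (23 + 504) = 129920 + 527 = 130447)
T = 3*√4543009/5 (T = √(1635481 + (½)*(783 + 225)/225) = √(1635481 + (½)*(1/225)*1008) = √(1635481 + 56/25) = √(40887081/25) = 3*√4543009/5 ≈ 1278.9)
T + x = 3*√4543009/5 + 130447 = 130447 + 3*√4543009/5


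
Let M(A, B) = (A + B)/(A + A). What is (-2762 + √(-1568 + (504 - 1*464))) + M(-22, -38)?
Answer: -30367/11 + 2*I*√382 ≈ -2760.6 + 39.09*I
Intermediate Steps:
M(A, B) = (A + B)/(2*A) (M(A, B) = (A + B)/((2*A)) = (A + B)*(1/(2*A)) = (A + B)/(2*A))
(-2762 + √(-1568 + (504 - 1*464))) + M(-22, -38) = (-2762 + √(-1568 + (504 - 1*464))) + (½)*(-22 - 38)/(-22) = (-2762 + √(-1568 + (504 - 464))) + (½)*(-1/22)*(-60) = (-2762 + √(-1568 + 40)) + 15/11 = (-2762 + √(-1528)) + 15/11 = (-2762 + 2*I*√382) + 15/11 = -30367/11 + 2*I*√382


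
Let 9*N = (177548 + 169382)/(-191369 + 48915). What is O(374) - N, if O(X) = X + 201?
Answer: 368773190/641043 ≈ 575.27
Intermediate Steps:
O(X) = 201 + X
N = -173465/641043 (N = ((177548 + 169382)/(-191369 + 48915))/9 = (346930/(-142454))/9 = (346930*(-1/142454))/9 = (1/9)*(-173465/71227) = -173465/641043 ≈ -0.27060)
O(374) - N = (201 + 374) - 1*(-173465/641043) = 575 + 173465/641043 = 368773190/641043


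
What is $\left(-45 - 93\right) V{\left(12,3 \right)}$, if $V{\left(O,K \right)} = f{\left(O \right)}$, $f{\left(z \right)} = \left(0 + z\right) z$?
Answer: $-19872$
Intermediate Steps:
$f{\left(z \right)} = z^{2}$ ($f{\left(z \right)} = z z = z^{2}$)
$V{\left(O,K \right)} = O^{2}$
$\left(-45 - 93\right) V{\left(12,3 \right)} = \left(-45 - 93\right) 12^{2} = \left(-138\right) 144 = -19872$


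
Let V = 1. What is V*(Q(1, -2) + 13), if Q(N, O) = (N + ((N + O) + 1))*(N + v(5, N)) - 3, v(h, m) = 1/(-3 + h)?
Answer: 23/2 ≈ 11.500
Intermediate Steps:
Q(N, O) = -3 + (½ + N)*(1 + O + 2*N) (Q(N, O) = (N + ((N + O) + 1))*(N + 1/(-3 + 5)) - 3 = (N + (1 + N + O))*(N + 1/2) - 3 = (1 + O + 2*N)*(N + ½) - 3 = (1 + O + 2*N)*(½ + N) - 3 = (½ + N)*(1 + O + 2*N) - 3 = -3 + (½ + N)*(1 + O + 2*N))
V*(Q(1, -2) + 13) = 1*((-5/2 + (½)*(-2) + 2*1 + 2*1² + 1*(-2)) + 13) = 1*((-5/2 - 1 + 2 + 2*1 - 2) + 13) = 1*((-5/2 - 1 + 2 + 2 - 2) + 13) = 1*(-3/2 + 13) = 1*(23/2) = 23/2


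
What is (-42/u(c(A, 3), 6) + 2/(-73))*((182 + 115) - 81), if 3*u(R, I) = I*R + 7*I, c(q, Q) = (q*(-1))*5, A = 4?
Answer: 325512/949 ≈ 343.01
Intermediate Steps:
c(q, Q) = -5*q (c(q, Q) = -q*5 = -5*q)
u(R, I) = 7*I/3 + I*R/3 (u(R, I) = (I*R + 7*I)/3 = (7*I + I*R)/3 = 7*I/3 + I*R/3)
(-42/u(c(A, 3), 6) + 2/(-73))*((182 + 115) - 81) = (-42*1/(2*(7 - 5*4)) + 2/(-73))*((182 + 115) - 81) = (-42*1/(2*(7 - 20)) + 2*(-1/73))*(297 - 81) = (-42/((1/3)*6*(-13)) - 2/73)*216 = (-42/(-26) - 2/73)*216 = (-42*(-1/26) - 2/73)*216 = (21/13 - 2/73)*216 = (1507/949)*216 = 325512/949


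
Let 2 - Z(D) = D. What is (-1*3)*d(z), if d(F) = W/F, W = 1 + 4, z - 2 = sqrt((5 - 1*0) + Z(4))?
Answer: -30 + 15*sqrt(3) ≈ -4.0192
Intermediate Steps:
Z(D) = 2 - D
z = 2 + sqrt(3) (z = 2 + sqrt((5 - 1*0) + (2 - 1*4)) = 2 + sqrt((5 + 0) + (2 - 4)) = 2 + sqrt(5 - 2) = 2 + sqrt(3) ≈ 3.7321)
W = 5
d(F) = 5/F
(-1*3)*d(z) = (-1*3)*(5/(2 + sqrt(3))) = -15/(2 + sqrt(3))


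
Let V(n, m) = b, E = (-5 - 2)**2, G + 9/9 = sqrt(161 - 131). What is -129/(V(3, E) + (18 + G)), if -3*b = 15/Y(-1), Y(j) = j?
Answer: -1419/227 + 129*sqrt(30)/454 ≈ -4.6948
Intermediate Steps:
G = -1 + sqrt(30) (G = -1 + sqrt(161 - 131) = -1 + sqrt(30) ≈ 4.4772)
E = 49 (E = (-7)**2 = 49)
b = 5 (b = -5/(-1) = -5*(-1) = -1/3*(-15) = 5)
V(n, m) = 5
-129/(V(3, E) + (18 + G)) = -129/(5 + (18 + (-1 + sqrt(30)))) = -129/(5 + (17 + sqrt(30))) = -129/(22 + sqrt(30))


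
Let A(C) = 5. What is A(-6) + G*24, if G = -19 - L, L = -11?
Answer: -187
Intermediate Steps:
G = -8 (G = -19 - 1*(-11) = -19 + 11 = -8)
A(-6) + G*24 = 5 - 8*24 = 5 - 192 = -187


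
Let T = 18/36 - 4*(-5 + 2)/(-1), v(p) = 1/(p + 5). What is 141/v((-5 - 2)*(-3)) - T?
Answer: 7355/2 ≈ 3677.5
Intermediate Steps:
v(p) = 1/(5 + p)
T = -23/2 (T = 18*(1/36) - 4*(-3)*(-1) = 1/2 + 12*(-1) = 1/2 - 12 = -23/2 ≈ -11.500)
141/v((-5 - 2)*(-3)) - T = 141/(1/(5 + (-5 - 2)*(-3))) - 1*(-23/2) = 141/(1/(5 - 7*(-3))) + 23/2 = 141/(1/(5 + 21)) + 23/2 = 141/(1/26) + 23/2 = 141*26 + 23/2 = 3666 + 23/2 = 7355/2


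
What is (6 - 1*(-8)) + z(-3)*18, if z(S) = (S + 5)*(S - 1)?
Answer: -130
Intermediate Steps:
z(S) = (-1 + S)*(5 + S) (z(S) = (5 + S)*(-1 + S) = (-1 + S)*(5 + S))
(6 - 1*(-8)) + z(-3)*18 = (6 - 1*(-8)) + (-5 + (-3)² + 4*(-3))*18 = (6 + 8) + (-5 + 9 - 12)*18 = 14 - 8*18 = 14 - 144 = -130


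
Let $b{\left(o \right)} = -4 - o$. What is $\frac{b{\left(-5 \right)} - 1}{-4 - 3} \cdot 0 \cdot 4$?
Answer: $0$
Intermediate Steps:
$\frac{b{\left(-5 \right)} - 1}{-4 - 3} \cdot 0 \cdot 4 = \frac{\left(-4 - -5\right) - 1}{-4 - 3} \cdot 0 \cdot 4 = \frac{\left(-4 + 5\right) - 1}{-7} \cdot 0 \cdot 4 = \left(1 - 1\right) \left(- \frac{1}{7}\right) 0 \cdot 4 = 0 \left(- \frac{1}{7}\right) 0 \cdot 4 = 0 \cdot 0 \cdot 4 = 0 \cdot 4 = 0$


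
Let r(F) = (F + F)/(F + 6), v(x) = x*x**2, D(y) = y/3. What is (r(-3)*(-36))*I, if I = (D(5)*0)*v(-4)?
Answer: 0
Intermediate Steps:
D(y) = y/3 (D(y) = y*(1/3) = y/3)
v(x) = x**3
I = 0 (I = (((1/3)*5)*0)*(-4)**3 = ((5/3)*0)*(-64) = 0*(-64) = 0)
r(F) = 2*F/(6 + F) (r(F) = (2*F)/(6 + F) = 2*F/(6 + F))
(r(-3)*(-36))*I = ((2*(-3)/(6 - 3))*(-36))*0 = ((2*(-3)/3)*(-36))*0 = ((2*(-3)*(1/3))*(-36))*0 = -2*(-36)*0 = 72*0 = 0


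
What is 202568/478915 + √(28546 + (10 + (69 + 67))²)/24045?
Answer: 202568/478915 + √49862/24045 ≈ 0.43226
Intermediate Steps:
202568/478915 + √(28546 + (10 + (69 + 67))²)/24045 = 202568*(1/478915) + √(28546 + (10 + 136)²)*(1/24045) = 202568/478915 + √(28546 + 146²)*(1/24045) = 202568/478915 + √(28546 + 21316)*(1/24045) = 202568/478915 + √49862*(1/24045) = 202568/478915 + √49862/24045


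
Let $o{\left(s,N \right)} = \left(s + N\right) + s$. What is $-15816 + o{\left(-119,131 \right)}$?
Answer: $-15923$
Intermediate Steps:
$o{\left(s,N \right)} = N + 2 s$ ($o{\left(s,N \right)} = \left(N + s\right) + s = N + 2 s$)
$-15816 + o{\left(-119,131 \right)} = -15816 + \left(131 + 2 \left(-119\right)\right) = -15816 + \left(131 - 238\right) = -15816 - 107 = -15923$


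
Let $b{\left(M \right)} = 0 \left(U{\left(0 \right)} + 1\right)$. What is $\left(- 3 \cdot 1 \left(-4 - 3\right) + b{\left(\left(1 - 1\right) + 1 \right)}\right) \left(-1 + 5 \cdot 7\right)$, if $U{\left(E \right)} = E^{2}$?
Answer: $714$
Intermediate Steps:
$b{\left(M \right)} = 0$ ($b{\left(M \right)} = 0 \left(0^{2} + 1\right) = 0 \left(0 + 1\right) = 0 \cdot 1 = 0$)
$\left(- 3 \cdot 1 \left(-4 - 3\right) + b{\left(\left(1 - 1\right) + 1 \right)}\right) \left(-1 + 5 \cdot 7\right) = \left(- 3 \cdot 1 \left(-4 - 3\right) + 0\right) \left(-1 + 5 \cdot 7\right) = \left(- 3 \cdot 1 \left(-7\right) + 0\right) \left(-1 + 35\right) = \left(\left(-3\right) \left(-7\right) + 0\right) 34 = \left(21 + 0\right) 34 = 21 \cdot 34 = 714$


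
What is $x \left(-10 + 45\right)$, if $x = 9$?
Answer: $315$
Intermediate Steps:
$x \left(-10 + 45\right) = 9 \left(-10 + 45\right) = 9 \cdot 35 = 315$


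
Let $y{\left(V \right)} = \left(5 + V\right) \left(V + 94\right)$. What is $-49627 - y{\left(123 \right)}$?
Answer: $-77403$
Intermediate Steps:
$y{\left(V \right)} = \left(5 + V\right) \left(94 + V\right)$
$-49627 - y{\left(123 \right)} = -49627 - \left(470 + 123^{2} + 99 \cdot 123\right) = -49627 - \left(470 + 15129 + 12177\right) = -49627 - 27776 = -77403$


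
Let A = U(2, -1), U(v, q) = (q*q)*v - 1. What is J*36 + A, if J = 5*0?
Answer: 1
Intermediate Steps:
J = 0
U(v, q) = -1 + v*q**2 (U(v, q) = q**2*v - 1 = v*q**2 - 1 = -1 + v*q**2)
A = 1 (A = -1 + 2*(-1)**2 = -1 + 2*1 = -1 + 2 = 1)
J*36 + A = 0*36 + 1 = 0 + 1 = 1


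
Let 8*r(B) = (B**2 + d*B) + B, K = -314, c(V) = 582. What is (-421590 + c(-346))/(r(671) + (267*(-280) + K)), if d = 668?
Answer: -280672/24879 ≈ -11.281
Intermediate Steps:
r(B) = B**2/8 + 669*B/8 (r(B) = ((B**2 + 668*B) + B)/8 = (B**2 + 669*B)/8 = B**2/8 + 669*B/8)
(-421590 + c(-346))/(r(671) + (267*(-280) + K)) = (-421590 + 582)/((1/8)*671*(669 + 671) + (267*(-280) - 314)) = -421008/((1/8)*671*1340 + (-74760 - 314)) = -421008/(224785/2 - 75074) = -421008/74637/2 = -421008*2/74637 = -280672/24879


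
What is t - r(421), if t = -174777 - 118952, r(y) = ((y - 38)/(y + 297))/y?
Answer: -88787815045/302278 ≈ -2.9373e+5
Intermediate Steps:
r(y) = (-38 + y)/(y*(297 + y)) (r(y) = ((-38 + y)/(297 + y))/y = (-38 + y)/(y*(297 + y)))
t = -293729
t - r(421) = -293729 - (-38 + 421)/(421*(297 + 421)) = -293729 - 383/(421*718) = -293729 - 1*383/302278 = -293729 - 383/302278 = -88787815045/302278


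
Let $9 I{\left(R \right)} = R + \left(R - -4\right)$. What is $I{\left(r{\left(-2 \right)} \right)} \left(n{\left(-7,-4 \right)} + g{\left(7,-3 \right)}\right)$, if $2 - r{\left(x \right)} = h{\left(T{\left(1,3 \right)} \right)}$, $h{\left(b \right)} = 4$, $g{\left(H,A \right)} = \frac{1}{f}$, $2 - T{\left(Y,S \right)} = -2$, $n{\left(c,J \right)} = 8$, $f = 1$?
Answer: $0$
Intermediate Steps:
$T{\left(Y,S \right)} = 4$ ($T{\left(Y,S \right)} = 2 - -2 = 2 + 2 = 4$)
$g{\left(H,A \right)} = 1$ ($g{\left(H,A \right)} = 1^{-1} = 1$)
$r{\left(x \right)} = -2$ ($r{\left(x \right)} = 2 - 4 = -2$)
$I{\left(R \right)} = \frac{4}{9} + \frac{2 R}{9}$ ($I{\left(R \right)} = \frac{R + \left(R - -4\right)}{9} = \frac{R + \left(R + 4\right)}{9} = \frac{R + \left(4 + R\right)}{9} = \frac{4 + 2 R}{9} = \frac{4}{9} + \frac{2 R}{9}$)
$I{\left(r{\left(-2 \right)} \right)} \left(n{\left(-7,-4 \right)} + g{\left(7,-3 \right)}\right) = \left(\frac{4}{9} + \frac{2}{9} \left(-2\right)\right) \left(8 + 1\right) = \left(\frac{4}{9} - \frac{4}{9}\right) 9 = 0 \cdot 9 = 0$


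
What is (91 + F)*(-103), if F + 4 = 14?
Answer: -10403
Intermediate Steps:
F = 10 (F = -4 + 14 = 10)
(91 + F)*(-103) = (91 + 10)*(-103) = 101*(-103) = -10403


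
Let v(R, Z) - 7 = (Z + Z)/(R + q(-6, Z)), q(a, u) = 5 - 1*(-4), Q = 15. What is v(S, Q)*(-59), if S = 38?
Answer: -21181/47 ≈ -450.66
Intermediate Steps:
q(a, u) = 9 (q(a, u) = 5 + 4 = 9)
v(R, Z) = 7 + 2*Z/(9 + R) (v(R, Z) = 7 + (Z + Z)/(R + 9) = 7 + (2*Z)/(9 + R) = 7 + 2*Z/(9 + R))
v(S, Q)*(-59) = ((63 + 2*15 + 7*38)/(9 + 38))*(-59) = ((63 + 30 + 266)/47)*(-59) = ((1/47)*359)*(-59) = (359/47)*(-59) = -21181/47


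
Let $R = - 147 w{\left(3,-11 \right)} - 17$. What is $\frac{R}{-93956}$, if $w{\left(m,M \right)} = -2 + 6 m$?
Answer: $\frac{2369}{93956} \approx 0.025214$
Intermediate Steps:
$R = -2369$ ($R = - 147 \left(-2 + 6 \cdot 3\right) - 17 = - 147 \left(-2 + 18\right) - 17 = \left(-147\right) 16 - 17 = -2352 - 17 = -2369$)
$\frac{R}{-93956} = - \frac{2369}{-93956} = \left(-2369\right) \left(- \frac{1}{93956}\right) = \frac{2369}{93956}$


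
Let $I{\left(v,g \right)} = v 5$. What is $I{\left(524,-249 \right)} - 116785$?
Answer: $-114165$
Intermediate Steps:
$I{\left(v,g \right)} = 5 v$
$I{\left(524,-249 \right)} - 116785 = 5 \cdot 524 - 116785 = 2620 - 116785 = -114165$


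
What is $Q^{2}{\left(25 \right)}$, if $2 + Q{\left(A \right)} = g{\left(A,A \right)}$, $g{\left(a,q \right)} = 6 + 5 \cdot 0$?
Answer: $16$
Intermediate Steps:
$g{\left(a,q \right)} = 6$ ($g{\left(a,q \right)} = 6 + 0 = 6$)
$Q{\left(A \right)} = 4$ ($Q{\left(A \right)} = -2 + 6 = 4$)
$Q^{2}{\left(25 \right)} = 4^{2} = 16$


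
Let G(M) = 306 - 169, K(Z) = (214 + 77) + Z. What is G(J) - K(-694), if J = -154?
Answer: 540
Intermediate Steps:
K(Z) = 291 + Z
G(M) = 137
G(J) - K(-694) = 137 - (291 - 694) = 137 - 1*(-403) = 137 + 403 = 540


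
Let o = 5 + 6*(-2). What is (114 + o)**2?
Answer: 11449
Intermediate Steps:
o = -7 (o = 5 - 12 = -7)
(114 + o)**2 = (114 - 7)**2 = 107**2 = 11449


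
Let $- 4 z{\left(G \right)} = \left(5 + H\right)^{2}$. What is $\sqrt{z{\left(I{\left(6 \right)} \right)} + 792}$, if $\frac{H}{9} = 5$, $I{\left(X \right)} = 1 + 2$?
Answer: $\sqrt{167} \approx 12.923$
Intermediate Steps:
$I{\left(X \right)} = 3$
$H = 45$ ($H = 9 \cdot 5 = 45$)
$z{\left(G \right)} = -625$ ($z{\left(G \right)} = - \frac{\left(5 + 45\right)^{2}}{4} = - \frac{50^{2}}{4} = \left(- \frac{1}{4}\right) 2500 = -625$)
$\sqrt{z{\left(I{\left(6 \right)} \right)} + 792} = \sqrt{-625 + 792} = \sqrt{167}$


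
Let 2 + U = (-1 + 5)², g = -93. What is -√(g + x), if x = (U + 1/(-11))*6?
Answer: -I*√1155/11 ≈ -3.0896*I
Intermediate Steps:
U = 14 (U = -2 + (-1 + 5)² = -2 + 4² = -2 + 16 = 14)
x = 918/11 (x = (14 + 1/(-11))*6 = (14 - 1/11)*6 = (153/11)*6 = 918/11 ≈ 83.455)
-√(g + x) = -√(-93 + 918/11) = -√(-105/11) = -I*√1155/11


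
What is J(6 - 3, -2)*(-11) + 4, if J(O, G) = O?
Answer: -29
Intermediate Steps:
J(6 - 3, -2)*(-11) + 4 = (6 - 3)*(-11) + 4 = 3*(-11) + 4 = -33 + 4 = -29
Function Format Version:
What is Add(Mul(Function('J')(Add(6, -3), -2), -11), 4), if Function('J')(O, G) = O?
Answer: -29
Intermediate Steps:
Add(Mul(Function('J')(Add(6, -3), -2), -11), 4) = Add(Mul(Add(6, -3), -11), 4) = Add(Mul(3, -11), 4) = Add(-33, 4) = -29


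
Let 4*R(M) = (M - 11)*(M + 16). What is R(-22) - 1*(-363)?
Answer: 825/2 ≈ 412.50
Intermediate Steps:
R(M) = (-11 + M)*(16 + M)/4 (R(M) = ((M - 11)*(M + 16))/4 = ((-11 + M)*(16 + M))/4 = (-11 + M)*(16 + M)/4)
R(-22) - 1*(-363) = (-44 + (1/4)*(-22)**2 + (5/4)*(-22)) - 1*(-363) = (-44 + (1/4)*484 - 55/2) + 363 = (-44 + 121 - 55/2) + 363 = 99/2 + 363 = 825/2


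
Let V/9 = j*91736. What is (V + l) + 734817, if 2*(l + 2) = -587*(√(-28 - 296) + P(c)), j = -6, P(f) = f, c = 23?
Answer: -8451359/2 - 5283*I ≈ -4.2257e+6 - 5283.0*I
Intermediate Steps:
V = -4953744 (V = 9*(-6*91736) = 9*(-550416) = -4953744)
l = -13505/2 - 5283*I (l = -2 + (-587*(√(-28 - 296) + 23))/2 = -2 + (-587*(√(-324) + 23))/2 = -2 + (-587*(18*I + 23))/2 = -2 + (-587*(23 + 18*I))/2 = -2 + (-13501 - 10566*I)/2 = -2 + (-13501/2 - 5283*I) = -13505/2 - 5283*I ≈ -6752.5 - 5283.0*I)
(V + l) + 734817 = (-4953744 + (-13505/2 - 5283*I)) + 734817 = (-9920993/2 - 5283*I) + 734817 = -8451359/2 - 5283*I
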